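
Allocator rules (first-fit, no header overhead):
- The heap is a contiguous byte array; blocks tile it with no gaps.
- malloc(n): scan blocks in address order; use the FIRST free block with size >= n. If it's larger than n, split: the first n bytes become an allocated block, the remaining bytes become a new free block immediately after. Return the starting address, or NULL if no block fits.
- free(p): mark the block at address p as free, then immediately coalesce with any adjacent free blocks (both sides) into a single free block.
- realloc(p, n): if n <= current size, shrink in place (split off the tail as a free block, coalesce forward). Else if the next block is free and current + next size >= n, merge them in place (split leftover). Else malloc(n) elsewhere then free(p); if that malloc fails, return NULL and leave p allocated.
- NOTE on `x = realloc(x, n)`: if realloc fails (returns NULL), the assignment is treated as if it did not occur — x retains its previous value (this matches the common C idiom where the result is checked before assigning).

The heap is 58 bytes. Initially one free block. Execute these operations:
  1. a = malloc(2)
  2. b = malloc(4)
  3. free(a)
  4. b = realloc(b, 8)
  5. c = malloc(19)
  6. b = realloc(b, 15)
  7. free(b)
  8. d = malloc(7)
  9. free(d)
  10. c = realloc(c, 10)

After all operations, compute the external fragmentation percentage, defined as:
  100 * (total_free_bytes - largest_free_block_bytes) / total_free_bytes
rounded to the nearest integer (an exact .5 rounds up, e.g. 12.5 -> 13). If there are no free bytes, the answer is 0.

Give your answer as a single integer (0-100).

Answer: 21

Derivation:
Op 1: a = malloc(2) -> a = 0; heap: [0-1 ALLOC][2-57 FREE]
Op 2: b = malloc(4) -> b = 2; heap: [0-1 ALLOC][2-5 ALLOC][6-57 FREE]
Op 3: free(a) -> (freed a); heap: [0-1 FREE][2-5 ALLOC][6-57 FREE]
Op 4: b = realloc(b, 8) -> b = 2; heap: [0-1 FREE][2-9 ALLOC][10-57 FREE]
Op 5: c = malloc(19) -> c = 10; heap: [0-1 FREE][2-9 ALLOC][10-28 ALLOC][29-57 FREE]
Op 6: b = realloc(b, 15) -> b = 29; heap: [0-9 FREE][10-28 ALLOC][29-43 ALLOC][44-57 FREE]
Op 7: free(b) -> (freed b); heap: [0-9 FREE][10-28 ALLOC][29-57 FREE]
Op 8: d = malloc(7) -> d = 0; heap: [0-6 ALLOC][7-9 FREE][10-28 ALLOC][29-57 FREE]
Op 9: free(d) -> (freed d); heap: [0-9 FREE][10-28 ALLOC][29-57 FREE]
Op 10: c = realloc(c, 10) -> c = 10; heap: [0-9 FREE][10-19 ALLOC][20-57 FREE]
Free blocks: [10 38] total_free=48 largest=38 -> 100*(48-38)/48 = 1000/48 ≈ 20.833 -> rounds to 21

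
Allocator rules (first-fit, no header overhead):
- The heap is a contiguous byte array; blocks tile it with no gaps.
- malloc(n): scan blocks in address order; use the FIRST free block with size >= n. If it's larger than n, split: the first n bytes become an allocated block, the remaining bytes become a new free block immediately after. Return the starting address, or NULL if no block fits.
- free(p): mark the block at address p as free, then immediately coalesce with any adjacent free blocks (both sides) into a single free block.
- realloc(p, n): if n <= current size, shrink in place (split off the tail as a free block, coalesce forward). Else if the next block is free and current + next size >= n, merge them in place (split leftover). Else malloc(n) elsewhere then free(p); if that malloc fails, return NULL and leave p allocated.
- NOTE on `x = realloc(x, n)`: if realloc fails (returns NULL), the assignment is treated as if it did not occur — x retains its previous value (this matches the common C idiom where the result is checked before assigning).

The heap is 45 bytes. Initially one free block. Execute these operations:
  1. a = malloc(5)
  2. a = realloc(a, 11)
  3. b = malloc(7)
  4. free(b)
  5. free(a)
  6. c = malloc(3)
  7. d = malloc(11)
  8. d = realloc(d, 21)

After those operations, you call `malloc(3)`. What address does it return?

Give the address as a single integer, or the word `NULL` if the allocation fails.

Answer: 24

Derivation:
Op 1: a = malloc(5) -> a = 0; heap: [0-4 ALLOC][5-44 FREE]
Op 2: a = realloc(a, 11) -> a = 0; heap: [0-10 ALLOC][11-44 FREE]
Op 3: b = malloc(7) -> b = 11; heap: [0-10 ALLOC][11-17 ALLOC][18-44 FREE]
Op 4: free(b) -> (freed b); heap: [0-10 ALLOC][11-44 FREE]
Op 5: free(a) -> (freed a); heap: [0-44 FREE]
Op 6: c = malloc(3) -> c = 0; heap: [0-2 ALLOC][3-44 FREE]
Op 7: d = malloc(11) -> d = 3; heap: [0-2 ALLOC][3-13 ALLOC][14-44 FREE]
Op 8: d = realloc(d, 21) -> d = 3; heap: [0-2 ALLOC][3-23 ALLOC][24-44 FREE]
malloc(3): first-fit scan over [0-2 ALLOC][3-23 ALLOC][24-44 FREE] -> 24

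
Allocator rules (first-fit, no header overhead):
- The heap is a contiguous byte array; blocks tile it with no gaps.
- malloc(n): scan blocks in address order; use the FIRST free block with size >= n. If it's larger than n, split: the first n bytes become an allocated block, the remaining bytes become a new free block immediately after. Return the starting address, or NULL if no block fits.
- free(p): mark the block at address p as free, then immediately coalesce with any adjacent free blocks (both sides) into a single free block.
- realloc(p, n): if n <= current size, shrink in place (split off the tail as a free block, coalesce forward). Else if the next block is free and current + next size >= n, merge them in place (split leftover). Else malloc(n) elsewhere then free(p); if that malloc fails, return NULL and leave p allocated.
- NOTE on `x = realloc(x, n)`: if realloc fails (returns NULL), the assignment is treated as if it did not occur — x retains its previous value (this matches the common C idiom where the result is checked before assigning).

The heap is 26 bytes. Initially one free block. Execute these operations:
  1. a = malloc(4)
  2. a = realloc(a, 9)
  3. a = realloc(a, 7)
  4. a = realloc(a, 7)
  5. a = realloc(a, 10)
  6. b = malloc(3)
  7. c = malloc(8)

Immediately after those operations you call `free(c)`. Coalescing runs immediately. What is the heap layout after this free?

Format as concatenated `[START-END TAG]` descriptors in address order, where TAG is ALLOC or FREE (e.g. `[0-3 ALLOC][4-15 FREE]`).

Answer: [0-9 ALLOC][10-12 ALLOC][13-25 FREE]

Derivation:
Op 1: a = malloc(4) -> a = 0; heap: [0-3 ALLOC][4-25 FREE]
Op 2: a = realloc(a, 9) -> a = 0; heap: [0-8 ALLOC][9-25 FREE]
Op 3: a = realloc(a, 7) -> a = 0; heap: [0-6 ALLOC][7-25 FREE]
Op 4: a = realloc(a, 7) -> a = 0; heap: [0-6 ALLOC][7-25 FREE]
Op 5: a = realloc(a, 10) -> a = 0; heap: [0-9 ALLOC][10-25 FREE]
Op 6: b = malloc(3) -> b = 10; heap: [0-9 ALLOC][10-12 ALLOC][13-25 FREE]
Op 7: c = malloc(8) -> c = 13; heap: [0-9 ALLOC][10-12 ALLOC][13-20 ALLOC][21-25 FREE]
free(c): c = 13 -> block [13-20 ALLOC]; mark free, coalesce with adjacent free neighbors -> [0-9 ALLOC][10-12 ALLOC][13-25 FREE]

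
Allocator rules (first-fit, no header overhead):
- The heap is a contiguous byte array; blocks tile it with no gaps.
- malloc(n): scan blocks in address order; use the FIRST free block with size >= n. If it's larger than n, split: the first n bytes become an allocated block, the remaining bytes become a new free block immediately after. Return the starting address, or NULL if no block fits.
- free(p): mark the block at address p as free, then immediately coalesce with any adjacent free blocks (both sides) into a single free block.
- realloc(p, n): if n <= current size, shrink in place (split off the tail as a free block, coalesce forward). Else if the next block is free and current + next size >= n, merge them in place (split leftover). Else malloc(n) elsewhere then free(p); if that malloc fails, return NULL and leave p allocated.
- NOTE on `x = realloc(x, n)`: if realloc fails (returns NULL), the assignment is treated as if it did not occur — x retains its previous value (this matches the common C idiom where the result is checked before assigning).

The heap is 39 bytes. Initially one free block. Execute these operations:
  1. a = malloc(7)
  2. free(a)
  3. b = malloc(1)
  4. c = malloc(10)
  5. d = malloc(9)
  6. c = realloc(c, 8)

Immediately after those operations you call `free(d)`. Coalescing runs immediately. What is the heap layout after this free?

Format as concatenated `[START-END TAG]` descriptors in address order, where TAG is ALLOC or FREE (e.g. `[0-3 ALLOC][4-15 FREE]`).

Answer: [0-0 ALLOC][1-8 ALLOC][9-38 FREE]

Derivation:
Op 1: a = malloc(7) -> a = 0; heap: [0-6 ALLOC][7-38 FREE]
Op 2: free(a) -> (freed a); heap: [0-38 FREE]
Op 3: b = malloc(1) -> b = 0; heap: [0-0 ALLOC][1-38 FREE]
Op 4: c = malloc(10) -> c = 1; heap: [0-0 ALLOC][1-10 ALLOC][11-38 FREE]
Op 5: d = malloc(9) -> d = 11; heap: [0-0 ALLOC][1-10 ALLOC][11-19 ALLOC][20-38 FREE]
Op 6: c = realloc(c, 8) -> c = 1; heap: [0-0 ALLOC][1-8 ALLOC][9-10 FREE][11-19 ALLOC][20-38 FREE]
free(d): d = 11 -> block [11-19 ALLOC]; mark free, coalesce with adjacent free neighbors -> [0-0 ALLOC][1-8 ALLOC][9-38 FREE]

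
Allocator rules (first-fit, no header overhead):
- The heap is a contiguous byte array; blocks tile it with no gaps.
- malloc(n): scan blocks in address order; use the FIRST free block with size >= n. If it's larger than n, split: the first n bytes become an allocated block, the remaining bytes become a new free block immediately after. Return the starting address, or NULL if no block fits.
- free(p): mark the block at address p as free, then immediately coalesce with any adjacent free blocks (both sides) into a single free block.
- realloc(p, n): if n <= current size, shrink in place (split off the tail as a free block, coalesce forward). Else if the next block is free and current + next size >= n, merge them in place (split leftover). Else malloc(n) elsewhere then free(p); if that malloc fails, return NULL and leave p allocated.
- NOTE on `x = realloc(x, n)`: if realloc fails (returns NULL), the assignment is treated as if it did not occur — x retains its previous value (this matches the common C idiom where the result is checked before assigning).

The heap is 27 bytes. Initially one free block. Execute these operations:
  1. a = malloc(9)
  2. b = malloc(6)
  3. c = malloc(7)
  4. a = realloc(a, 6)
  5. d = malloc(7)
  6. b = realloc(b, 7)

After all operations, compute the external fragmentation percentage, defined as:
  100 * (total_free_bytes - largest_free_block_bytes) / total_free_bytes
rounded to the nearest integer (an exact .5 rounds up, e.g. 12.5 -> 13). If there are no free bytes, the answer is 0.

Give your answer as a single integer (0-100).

Answer: 38

Derivation:
Op 1: a = malloc(9) -> a = 0; heap: [0-8 ALLOC][9-26 FREE]
Op 2: b = malloc(6) -> b = 9; heap: [0-8 ALLOC][9-14 ALLOC][15-26 FREE]
Op 3: c = malloc(7) -> c = 15; heap: [0-8 ALLOC][9-14 ALLOC][15-21 ALLOC][22-26 FREE]
Op 4: a = realloc(a, 6) -> a = 0; heap: [0-5 ALLOC][6-8 FREE][9-14 ALLOC][15-21 ALLOC][22-26 FREE]
Op 5: d = malloc(7) -> d = NULL; heap: [0-5 ALLOC][6-8 FREE][9-14 ALLOC][15-21 ALLOC][22-26 FREE]
Op 6: b = realloc(b, 7) -> NULL (b unchanged); heap: [0-5 ALLOC][6-8 FREE][9-14 ALLOC][15-21 ALLOC][22-26 FREE]
Free blocks: [3 5] total_free=8 largest=5 -> 100*(8-5)/8 = 300/8 = 37.5 -> rounds to 38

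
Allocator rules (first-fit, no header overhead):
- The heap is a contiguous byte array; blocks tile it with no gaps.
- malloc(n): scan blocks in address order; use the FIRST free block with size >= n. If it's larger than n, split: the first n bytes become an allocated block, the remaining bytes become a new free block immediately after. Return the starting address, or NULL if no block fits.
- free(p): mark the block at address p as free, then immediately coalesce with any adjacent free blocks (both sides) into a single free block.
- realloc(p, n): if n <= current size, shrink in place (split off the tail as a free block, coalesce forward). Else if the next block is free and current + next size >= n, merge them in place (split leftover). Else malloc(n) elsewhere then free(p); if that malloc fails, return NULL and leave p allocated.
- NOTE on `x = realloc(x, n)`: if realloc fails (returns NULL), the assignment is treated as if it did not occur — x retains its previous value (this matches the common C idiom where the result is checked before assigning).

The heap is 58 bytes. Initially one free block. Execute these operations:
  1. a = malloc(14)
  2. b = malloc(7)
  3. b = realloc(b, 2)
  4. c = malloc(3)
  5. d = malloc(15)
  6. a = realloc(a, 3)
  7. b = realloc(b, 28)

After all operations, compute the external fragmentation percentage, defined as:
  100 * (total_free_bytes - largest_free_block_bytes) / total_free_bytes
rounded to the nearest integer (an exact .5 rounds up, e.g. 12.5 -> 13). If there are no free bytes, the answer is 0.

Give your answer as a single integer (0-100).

Op 1: a = malloc(14) -> a = 0; heap: [0-13 ALLOC][14-57 FREE]
Op 2: b = malloc(7) -> b = 14; heap: [0-13 ALLOC][14-20 ALLOC][21-57 FREE]
Op 3: b = realloc(b, 2) -> b = 14; heap: [0-13 ALLOC][14-15 ALLOC][16-57 FREE]
Op 4: c = malloc(3) -> c = 16; heap: [0-13 ALLOC][14-15 ALLOC][16-18 ALLOC][19-57 FREE]
Op 5: d = malloc(15) -> d = 19; heap: [0-13 ALLOC][14-15 ALLOC][16-18 ALLOC][19-33 ALLOC][34-57 FREE]
Op 6: a = realloc(a, 3) -> a = 0; heap: [0-2 ALLOC][3-13 FREE][14-15 ALLOC][16-18 ALLOC][19-33 ALLOC][34-57 FREE]
Op 7: b = realloc(b, 28) -> NULL (b unchanged); heap: [0-2 ALLOC][3-13 FREE][14-15 ALLOC][16-18 ALLOC][19-33 ALLOC][34-57 FREE]
Free blocks: [11 24] total_free=35 largest=24 -> 100*(35-24)/35 = 1100/35 ≈ 31.429 -> rounds to 31

Answer: 31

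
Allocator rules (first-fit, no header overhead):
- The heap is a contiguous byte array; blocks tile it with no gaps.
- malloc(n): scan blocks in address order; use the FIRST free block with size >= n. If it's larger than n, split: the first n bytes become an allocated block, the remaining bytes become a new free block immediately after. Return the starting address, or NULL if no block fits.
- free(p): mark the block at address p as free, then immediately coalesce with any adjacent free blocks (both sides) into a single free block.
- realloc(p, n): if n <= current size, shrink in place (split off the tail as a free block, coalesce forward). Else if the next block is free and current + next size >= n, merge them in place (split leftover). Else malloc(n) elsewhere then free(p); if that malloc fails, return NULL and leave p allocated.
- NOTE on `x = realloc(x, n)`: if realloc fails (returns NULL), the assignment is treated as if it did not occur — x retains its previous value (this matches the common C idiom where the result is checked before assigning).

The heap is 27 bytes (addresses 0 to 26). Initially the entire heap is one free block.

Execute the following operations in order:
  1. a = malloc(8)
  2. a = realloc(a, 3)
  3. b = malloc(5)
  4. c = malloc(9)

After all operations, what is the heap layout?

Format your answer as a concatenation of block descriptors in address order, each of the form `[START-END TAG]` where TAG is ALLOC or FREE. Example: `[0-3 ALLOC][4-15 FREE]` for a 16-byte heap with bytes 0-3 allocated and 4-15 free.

Answer: [0-2 ALLOC][3-7 ALLOC][8-16 ALLOC][17-26 FREE]

Derivation:
Op 1: a = malloc(8) -> a = 0; heap: [0-7 ALLOC][8-26 FREE]
Op 2: a = realloc(a, 3) -> a = 0; heap: [0-2 ALLOC][3-26 FREE]
Op 3: b = malloc(5) -> b = 3; heap: [0-2 ALLOC][3-7 ALLOC][8-26 FREE]
Op 4: c = malloc(9) -> c = 8; heap: [0-2 ALLOC][3-7 ALLOC][8-16 ALLOC][17-26 FREE]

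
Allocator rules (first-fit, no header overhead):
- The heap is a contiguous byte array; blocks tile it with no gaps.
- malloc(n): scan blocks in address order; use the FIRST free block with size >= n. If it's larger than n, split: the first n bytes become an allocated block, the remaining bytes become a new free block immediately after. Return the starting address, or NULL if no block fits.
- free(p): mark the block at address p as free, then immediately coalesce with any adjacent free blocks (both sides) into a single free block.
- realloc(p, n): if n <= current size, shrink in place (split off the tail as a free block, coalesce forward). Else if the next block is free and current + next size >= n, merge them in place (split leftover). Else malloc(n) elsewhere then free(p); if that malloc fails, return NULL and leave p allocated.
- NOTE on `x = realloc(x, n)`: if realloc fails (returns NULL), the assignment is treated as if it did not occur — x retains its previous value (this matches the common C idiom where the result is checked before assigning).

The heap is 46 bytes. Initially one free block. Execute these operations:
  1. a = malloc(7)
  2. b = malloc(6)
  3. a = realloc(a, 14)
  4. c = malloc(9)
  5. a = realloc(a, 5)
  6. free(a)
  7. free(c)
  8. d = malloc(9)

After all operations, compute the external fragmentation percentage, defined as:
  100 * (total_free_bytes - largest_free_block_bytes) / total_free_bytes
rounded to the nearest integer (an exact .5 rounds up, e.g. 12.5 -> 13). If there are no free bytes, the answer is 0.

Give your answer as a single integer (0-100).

Answer: 23

Derivation:
Op 1: a = malloc(7) -> a = 0; heap: [0-6 ALLOC][7-45 FREE]
Op 2: b = malloc(6) -> b = 7; heap: [0-6 ALLOC][7-12 ALLOC][13-45 FREE]
Op 3: a = realloc(a, 14) -> a = 13; heap: [0-6 FREE][7-12 ALLOC][13-26 ALLOC][27-45 FREE]
Op 4: c = malloc(9) -> c = 27; heap: [0-6 FREE][7-12 ALLOC][13-26 ALLOC][27-35 ALLOC][36-45 FREE]
Op 5: a = realloc(a, 5) -> a = 13; heap: [0-6 FREE][7-12 ALLOC][13-17 ALLOC][18-26 FREE][27-35 ALLOC][36-45 FREE]
Op 6: free(a) -> (freed a); heap: [0-6 FREE][7-12 ALLOC][13-26 FREE][27-35 ALLOC][36-45 FREE]
Op 7: free(c) -> (freed c); heap: [0-6 FREE][7-12 ALLOC][13-45 FREE]
Op 8: d = malloc(9) -> d = 13; heap: [0-6 FREE][7-12 ALLOC][13-21 ALLOC][22-45 FREE]
Free blocks: [7 24] total_free=31 largest=24 -> 100*(31-24)/31 = 700/31 ≈ 22.581 -> rounds to 23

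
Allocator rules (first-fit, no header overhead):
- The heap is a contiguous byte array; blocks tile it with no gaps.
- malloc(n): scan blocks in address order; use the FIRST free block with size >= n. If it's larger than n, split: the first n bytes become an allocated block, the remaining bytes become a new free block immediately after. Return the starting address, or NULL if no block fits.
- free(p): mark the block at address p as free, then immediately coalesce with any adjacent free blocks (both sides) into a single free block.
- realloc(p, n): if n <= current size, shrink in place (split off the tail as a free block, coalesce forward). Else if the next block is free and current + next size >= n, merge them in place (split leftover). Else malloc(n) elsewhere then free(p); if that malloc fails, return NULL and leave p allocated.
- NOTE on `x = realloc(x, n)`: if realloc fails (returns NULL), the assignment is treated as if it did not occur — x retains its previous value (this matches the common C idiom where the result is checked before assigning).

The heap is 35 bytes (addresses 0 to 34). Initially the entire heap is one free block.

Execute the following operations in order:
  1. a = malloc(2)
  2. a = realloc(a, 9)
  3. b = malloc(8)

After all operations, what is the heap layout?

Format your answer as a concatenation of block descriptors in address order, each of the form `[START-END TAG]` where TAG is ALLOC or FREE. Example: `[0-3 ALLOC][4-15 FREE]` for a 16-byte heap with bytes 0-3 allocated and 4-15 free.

Answer: [0-8 ALLOC][9-16 ALLOC][17-34 FREE]

Derivation:
Op 1: a = malloc(2) -> a = 0; heap: [0-1 ALLOC][2-34 FREE]
Op 2: a = realloc(a, 9) -> a = 0; heap: [0-8 ALLOC][9-34 FREE]
Op 3: b = malloc(8) -> b = 9; heap: [0-8 ALLOC][9-16 ALLOC][17-34 FREE]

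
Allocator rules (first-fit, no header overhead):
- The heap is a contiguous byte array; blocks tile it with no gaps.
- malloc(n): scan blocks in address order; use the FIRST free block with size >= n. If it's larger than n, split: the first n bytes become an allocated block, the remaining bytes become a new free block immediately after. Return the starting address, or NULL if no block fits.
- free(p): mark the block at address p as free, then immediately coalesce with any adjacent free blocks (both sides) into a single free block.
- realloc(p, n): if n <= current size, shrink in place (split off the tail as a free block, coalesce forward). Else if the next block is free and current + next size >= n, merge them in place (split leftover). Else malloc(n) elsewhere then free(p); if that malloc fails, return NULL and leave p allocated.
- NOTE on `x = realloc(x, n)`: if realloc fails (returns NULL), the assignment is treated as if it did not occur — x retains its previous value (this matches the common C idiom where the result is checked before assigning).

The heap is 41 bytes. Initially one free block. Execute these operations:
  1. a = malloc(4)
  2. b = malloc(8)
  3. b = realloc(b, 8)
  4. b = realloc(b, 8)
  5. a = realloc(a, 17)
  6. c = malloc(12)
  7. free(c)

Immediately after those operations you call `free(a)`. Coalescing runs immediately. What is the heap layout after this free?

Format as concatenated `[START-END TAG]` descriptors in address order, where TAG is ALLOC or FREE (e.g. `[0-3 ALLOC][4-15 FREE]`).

Op 1: a = malloc(4) -> a = 0; heap: [0-3 ALLOC][4-40 FREE]
Op 2: b = malloc(8) -> b = 4; heap: [0-3 ALLOC][4-11 ALLOC][12-40 FREE]
Op 3: b = realloc(b, 8) -> b = 4; heap: [0-3 ALLOC][4-11 ALLOC][12-40 FREE]
Op 4: b = realloc(b, 8) -> b = 4; heap: [0-3 ALLOC][4-11 ALLOC][12-40 FREE]
Op 5: a = realloc(a, 17) -> a = 12; heap: [0-3 FREE][4-11 ALLOC][12-28 ALLOC][29-40 FREE]
Op 6: c = malloc(12) -> c = 29; heap: [0-3 FREE][4-11 ALLOC][12-28 ALLOC][29-40 ALLOC]
Op 7: free(c) -> (freed c); heap: [0-3 FREE][4-11 ALLOC][12-28 ALLOC][29-40 FREE]
free(a): a = 12 -> block [12-28 ALLOC]; mark free, coalesce with adjacent free neighbors -> [0-3 FREE][4-11 ALLOC][12-40 FREE]

Answer: [0-3 FREE][4-11 ALLOC][12-40 FREE]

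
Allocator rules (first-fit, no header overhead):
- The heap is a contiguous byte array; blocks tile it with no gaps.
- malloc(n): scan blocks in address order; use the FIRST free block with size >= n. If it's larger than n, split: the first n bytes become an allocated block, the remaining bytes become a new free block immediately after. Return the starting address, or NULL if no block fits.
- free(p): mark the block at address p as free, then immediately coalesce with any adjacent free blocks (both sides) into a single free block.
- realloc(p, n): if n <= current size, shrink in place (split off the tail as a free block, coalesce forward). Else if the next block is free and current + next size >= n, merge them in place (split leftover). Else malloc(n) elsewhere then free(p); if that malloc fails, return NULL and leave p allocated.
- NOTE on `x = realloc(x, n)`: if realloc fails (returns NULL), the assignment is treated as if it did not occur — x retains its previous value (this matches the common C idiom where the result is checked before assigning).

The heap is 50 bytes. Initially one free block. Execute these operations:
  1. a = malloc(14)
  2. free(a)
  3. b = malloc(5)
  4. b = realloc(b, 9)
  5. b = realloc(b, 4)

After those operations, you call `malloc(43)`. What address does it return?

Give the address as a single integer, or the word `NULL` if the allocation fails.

Answer: 4

Derivation:
Op 1: a = malloc(14) -> a = 0; heap: [0-13 ALLOC][14-49 FREE]
Op 2: free(a) -> (freed a); heap: [0-49 FREE]
Op 3: b = malloc(5) -> b = 0; heap: [0-4 ALLOC][5-49 FREE]
Op 4: b = realloc(b, 9) -> b = 0; heap: [0-8 ALLOC][9-49 FREE]
Op 5: b = realloc(b, 4) -> b = 0; heap: [0-3 ALLOC][4-49 FREE]
malloc(43): first-fit scan over [0-3 ALLOC][4-49 FREE] -> 4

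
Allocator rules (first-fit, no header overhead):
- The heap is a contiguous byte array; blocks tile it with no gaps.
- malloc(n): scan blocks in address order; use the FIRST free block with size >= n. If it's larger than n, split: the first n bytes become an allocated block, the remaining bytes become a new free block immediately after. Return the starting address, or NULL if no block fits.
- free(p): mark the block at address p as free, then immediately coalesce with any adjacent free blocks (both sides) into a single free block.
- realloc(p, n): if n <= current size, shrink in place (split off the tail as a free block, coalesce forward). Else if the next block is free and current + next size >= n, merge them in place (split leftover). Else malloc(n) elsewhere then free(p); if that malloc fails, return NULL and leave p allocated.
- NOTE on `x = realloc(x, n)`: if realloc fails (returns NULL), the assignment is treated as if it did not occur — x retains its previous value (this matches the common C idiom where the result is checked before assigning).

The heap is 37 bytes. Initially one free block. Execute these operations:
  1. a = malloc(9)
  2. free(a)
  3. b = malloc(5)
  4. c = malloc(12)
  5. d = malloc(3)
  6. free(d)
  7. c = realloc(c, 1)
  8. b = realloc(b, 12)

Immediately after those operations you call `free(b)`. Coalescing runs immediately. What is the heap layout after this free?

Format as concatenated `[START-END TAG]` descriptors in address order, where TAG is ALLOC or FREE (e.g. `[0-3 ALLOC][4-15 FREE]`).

Op 1: a = malloc(9) -> a = 0; heap: [0-8 ALLOC][9-36 FREE]
Op 2: free(a) -> (freed a); heap: [0-36 FREE]
Op 3: b = malloc(5) -> b = 0; heap: [0-4 ALLOC][5-36 FREE]
Op 4: c = malloc(12) -> c = 5; heap: [0-4 ALLOC][5-16 ALLOC][17-36 FREE]
Op 5: d = malloc(3) -> d = 17; heap: [0-4 ALLOC][5-16 ALLOC][17-19 ALLOC][20-36 FREE]
Op 6: free(d) -> (freed d); heap: [0-4 ALLOC][5-16 ALLOC][17-36 FREE]
Op 7: c = realloc(c, 1) -> c = 5; heap: [0-4 ALLOC][5-5 ALLOC][6-36 FREE]
Op 8: b = realloc(b, 12) -> b = 6; heap: [0-4 FREE][5-5 ALLOC][6-17 ALLOC][18-36 FREE]
free(b): b = 6 -> block [6-17 ALLOC]; mark free, coalesce with adjacent free neighbors -> [0-4 FREE][5-5 ALLOC][6-36 FREE]

Answer: [0-4 FREE][5-5 ALLOC][6-36 FREE]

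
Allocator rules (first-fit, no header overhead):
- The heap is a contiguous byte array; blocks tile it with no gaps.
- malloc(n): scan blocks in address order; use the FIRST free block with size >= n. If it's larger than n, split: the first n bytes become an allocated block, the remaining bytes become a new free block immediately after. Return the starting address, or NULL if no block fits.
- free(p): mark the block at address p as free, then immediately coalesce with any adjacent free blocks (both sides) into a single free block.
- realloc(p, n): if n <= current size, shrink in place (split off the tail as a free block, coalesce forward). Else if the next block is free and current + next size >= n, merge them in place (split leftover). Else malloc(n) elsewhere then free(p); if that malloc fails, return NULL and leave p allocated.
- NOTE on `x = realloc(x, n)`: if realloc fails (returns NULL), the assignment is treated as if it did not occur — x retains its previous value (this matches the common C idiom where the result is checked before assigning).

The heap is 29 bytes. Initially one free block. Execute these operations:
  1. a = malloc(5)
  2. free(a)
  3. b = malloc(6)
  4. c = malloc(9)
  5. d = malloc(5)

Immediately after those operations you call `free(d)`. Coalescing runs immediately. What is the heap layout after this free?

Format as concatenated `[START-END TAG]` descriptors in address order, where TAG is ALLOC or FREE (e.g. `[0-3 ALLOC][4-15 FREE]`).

Op 1: a = malloc(5) -> a = 0; heap: [0-4 ALLOC][5-28 FREE]
Op 2: free(a) -> (freed a); heap: [0-28 FREE]
Op 3: b = malloc(6) -> b = 0; heap: [0-5 ALLOC][6-28 FREE]
Op 4: c = malloc(9) -> c = 6; heap: [0-5 ALLOC][6-14 ALLOC][15-28 FREE]
Op 5: d = malloc(5) -> d = 15; heap: [0-5 ALLOC][6-14 ALLOC][15-19 ALLOC][20-28 FREE]
free(d): d = 15 -> block [15-19 ALLOC]; mark free, coalesce with adjacent free neighbors -> [0-5 ALLOC][6-14 ALLOC][15-28 FREE]

Answer: [0-5 ALLOC][6-14 ALLOC][15-28 FREE]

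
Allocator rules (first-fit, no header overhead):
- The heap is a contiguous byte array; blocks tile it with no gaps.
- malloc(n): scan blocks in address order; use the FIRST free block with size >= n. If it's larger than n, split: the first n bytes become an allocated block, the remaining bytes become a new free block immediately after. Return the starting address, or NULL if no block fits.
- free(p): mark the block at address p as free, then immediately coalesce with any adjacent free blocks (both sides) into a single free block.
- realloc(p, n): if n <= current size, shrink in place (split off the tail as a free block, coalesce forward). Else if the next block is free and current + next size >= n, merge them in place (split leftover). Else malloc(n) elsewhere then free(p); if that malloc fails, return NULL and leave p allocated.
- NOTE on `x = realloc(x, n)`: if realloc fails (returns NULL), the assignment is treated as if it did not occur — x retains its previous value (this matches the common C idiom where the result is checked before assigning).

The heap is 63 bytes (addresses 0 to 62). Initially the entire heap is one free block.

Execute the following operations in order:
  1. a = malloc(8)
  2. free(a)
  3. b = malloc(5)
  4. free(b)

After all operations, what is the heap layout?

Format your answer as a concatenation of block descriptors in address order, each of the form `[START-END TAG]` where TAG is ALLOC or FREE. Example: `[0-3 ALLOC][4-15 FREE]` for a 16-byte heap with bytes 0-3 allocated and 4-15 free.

Op 1: a = malloc(8) -> a = 0; heap: [0-7 ALLOC][8-62 FREE]
Op 2: free(a) -> (freed a); heap: [0-62 FREE]
Op 3: b = malloc(5) -> b = 0; heap: [0-4 ALLOC][5-62 FREE]
Op 4: free(b) -> (freed b); heap: [0-62 FREE]

Answer: [0-62 FREE]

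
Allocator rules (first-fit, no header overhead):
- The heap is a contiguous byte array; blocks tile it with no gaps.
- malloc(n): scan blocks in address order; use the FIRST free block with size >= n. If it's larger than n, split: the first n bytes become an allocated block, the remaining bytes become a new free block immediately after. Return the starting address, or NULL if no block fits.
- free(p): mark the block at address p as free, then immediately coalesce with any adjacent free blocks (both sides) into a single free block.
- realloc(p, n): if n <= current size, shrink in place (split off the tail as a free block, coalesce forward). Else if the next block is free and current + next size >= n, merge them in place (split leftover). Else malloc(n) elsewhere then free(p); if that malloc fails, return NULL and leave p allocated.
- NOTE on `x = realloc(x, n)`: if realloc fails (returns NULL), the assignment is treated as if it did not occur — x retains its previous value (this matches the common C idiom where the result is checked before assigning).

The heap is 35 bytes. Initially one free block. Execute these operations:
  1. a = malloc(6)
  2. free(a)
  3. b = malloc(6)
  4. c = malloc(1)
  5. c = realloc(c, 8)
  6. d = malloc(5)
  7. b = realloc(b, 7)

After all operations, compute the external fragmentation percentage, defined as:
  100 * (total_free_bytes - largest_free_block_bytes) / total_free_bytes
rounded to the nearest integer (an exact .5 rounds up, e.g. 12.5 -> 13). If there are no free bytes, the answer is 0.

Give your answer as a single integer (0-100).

Op 1: a = malloc(6) -> a = 0; heap: [0-5 ALLOC][6-34 FREE]
Op 2: free(a) -> (freed a); heap: [0-34 FREE]
Op 3: b = malloc(6) -> b = 0; heap: [0-5 ALLOC][6-34 FREE]
Op 4: c = malloc(1) -> c = 6; heap: [0-5 ALLOC][6-6 ALLOC][7-34 FREE]
Op 5: c = realloc(c, 8) -> c = 6; heap: [0-5 ALLOC][6-13 ALLOC][14-34 FREE]
Op 6: d = malloc(5) -> d = 14; heap: [0-5 ALLOC][6-13 ALLOC][14-18 ALLOC][19-34 FREE]
Op 7: b = realloc(b, 7) -> b = 19; heap: [0-5 FREE][6-13 ALLOC][14-18 ALLOC][19-25 ALLOC][26-34 FREE]
Free blocks: [6 9] total_free=15 largest=9 -> 100*(15-9)/15 = 600/15 = 40

Answer: 40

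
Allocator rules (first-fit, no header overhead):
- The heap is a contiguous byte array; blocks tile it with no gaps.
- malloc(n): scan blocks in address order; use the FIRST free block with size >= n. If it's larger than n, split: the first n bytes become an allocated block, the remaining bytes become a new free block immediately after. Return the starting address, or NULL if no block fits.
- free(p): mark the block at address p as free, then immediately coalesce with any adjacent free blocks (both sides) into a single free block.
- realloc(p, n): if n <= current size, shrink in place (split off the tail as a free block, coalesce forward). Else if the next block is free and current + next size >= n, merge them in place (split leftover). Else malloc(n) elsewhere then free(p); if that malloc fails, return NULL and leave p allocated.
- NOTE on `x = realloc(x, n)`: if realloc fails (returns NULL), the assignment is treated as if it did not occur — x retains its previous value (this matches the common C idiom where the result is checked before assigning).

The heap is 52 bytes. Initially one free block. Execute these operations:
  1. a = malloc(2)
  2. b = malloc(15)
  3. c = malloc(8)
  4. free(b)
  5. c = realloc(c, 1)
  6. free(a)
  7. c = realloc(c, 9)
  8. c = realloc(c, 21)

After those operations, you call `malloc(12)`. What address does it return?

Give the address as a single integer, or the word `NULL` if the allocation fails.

Op 1: a = malloc(2) -> a = 0; heap: [0-1 ALLOC][2-51 FREE]
Op 2: b = malloc(15) -> b = 2; heap: [0-1 ALLOC][2-16 ALLOC][17-51 FREE]
Op 3: c = malloc(8) -> c = 17; heap: [0-1 ALLOC][2-16 ALLOC][17-24 ALLOC][25-51 FREE]
Op 4: free(b) -> (freed b); heap: [0-1 ALLOC][2-16 FREE][17-24 ALLOC][25-51 FREE]
Op 5: c = realloc(c, 1) -> c = 17; heap: [0-1 ALLOC][2-16 FREE][17-17 ALLOC][18-51 FREE]
Op 6: free(a) -> (freed a); heap: [0-16 FREE][17-17 ALLOC][18-51 FREE]
Op 7: c = realloc(c, 9) -> c = 17; heap: [0-16 FREE][17-25 ALLOC][26-51 FREE]
Op 8: c = realloc(c, 21) -> c = 17; heap: [0-16 FREE][17-37 ALLOC][38-51 FREE]
malloc(12): first-fit scan over [0-16 FREE][17-37 ALLOC][38-51 FREE] -> 0

Answer: 0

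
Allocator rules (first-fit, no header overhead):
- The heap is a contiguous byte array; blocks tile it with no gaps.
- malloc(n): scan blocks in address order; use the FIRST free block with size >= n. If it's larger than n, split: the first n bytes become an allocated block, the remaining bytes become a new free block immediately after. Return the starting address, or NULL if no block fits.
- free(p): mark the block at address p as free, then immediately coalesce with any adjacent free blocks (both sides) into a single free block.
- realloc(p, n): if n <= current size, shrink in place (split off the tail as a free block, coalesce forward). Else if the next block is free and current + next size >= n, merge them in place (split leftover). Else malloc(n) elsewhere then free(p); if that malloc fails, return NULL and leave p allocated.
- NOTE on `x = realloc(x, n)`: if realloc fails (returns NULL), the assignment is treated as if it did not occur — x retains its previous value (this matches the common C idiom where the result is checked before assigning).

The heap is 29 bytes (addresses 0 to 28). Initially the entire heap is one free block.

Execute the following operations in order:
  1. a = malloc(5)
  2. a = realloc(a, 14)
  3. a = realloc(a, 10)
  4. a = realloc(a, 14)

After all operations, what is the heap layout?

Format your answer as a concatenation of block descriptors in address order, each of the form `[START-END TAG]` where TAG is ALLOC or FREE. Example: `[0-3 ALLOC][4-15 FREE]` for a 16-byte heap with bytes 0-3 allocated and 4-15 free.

Answer: [0-13 ALLOC][14-28 FREE]

Derivation:
Op 1: a = malloc(5) -> a = 0; heap: [0-4 ALLOC][5-28 FREE]
Op 2: a = realloc(a, 14) -> a = 0; heap: [0-13 ALLOC][14-28 FREE]
Op 3: a = realloc(a, 10) -> a = 0; heap: [0-9 ALLOC][10-28 FREE]
Op 4: a = realloc(a, 14) -> a = 0; heap: [0-13 ALLOC][14-28 FREE]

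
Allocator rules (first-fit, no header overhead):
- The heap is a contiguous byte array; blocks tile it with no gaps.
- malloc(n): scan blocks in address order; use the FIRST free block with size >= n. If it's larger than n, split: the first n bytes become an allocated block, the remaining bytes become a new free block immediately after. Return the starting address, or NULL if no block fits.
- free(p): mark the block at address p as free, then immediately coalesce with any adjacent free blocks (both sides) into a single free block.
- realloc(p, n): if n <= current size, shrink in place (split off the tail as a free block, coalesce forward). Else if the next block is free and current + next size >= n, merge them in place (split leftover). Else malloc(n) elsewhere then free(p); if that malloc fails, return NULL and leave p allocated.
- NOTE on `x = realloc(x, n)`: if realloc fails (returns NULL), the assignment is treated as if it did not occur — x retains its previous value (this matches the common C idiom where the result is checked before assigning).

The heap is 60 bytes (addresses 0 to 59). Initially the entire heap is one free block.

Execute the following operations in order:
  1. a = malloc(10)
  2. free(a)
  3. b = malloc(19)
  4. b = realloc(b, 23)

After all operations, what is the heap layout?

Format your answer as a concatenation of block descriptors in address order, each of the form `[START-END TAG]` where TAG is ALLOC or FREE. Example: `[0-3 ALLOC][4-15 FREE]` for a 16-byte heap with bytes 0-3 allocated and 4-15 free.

Answer: [0-22 ALLOC][23-59 FREE]

Derivation:
Op 1: a = malloc(10) -> a = 0; heap: [0-9 ALLOC][10-59 FREE]
Op 2: free(a) -> (freed a); heap: [0-59 FREE]
Op 3: b = malloc(19) -> b = 0; heap: [0-18 ALLOC][19-59 FREE]
Op 4: b = realloc(b, 23) -> b = 0; heap: [0-22 ALLOC][23-59 FREE]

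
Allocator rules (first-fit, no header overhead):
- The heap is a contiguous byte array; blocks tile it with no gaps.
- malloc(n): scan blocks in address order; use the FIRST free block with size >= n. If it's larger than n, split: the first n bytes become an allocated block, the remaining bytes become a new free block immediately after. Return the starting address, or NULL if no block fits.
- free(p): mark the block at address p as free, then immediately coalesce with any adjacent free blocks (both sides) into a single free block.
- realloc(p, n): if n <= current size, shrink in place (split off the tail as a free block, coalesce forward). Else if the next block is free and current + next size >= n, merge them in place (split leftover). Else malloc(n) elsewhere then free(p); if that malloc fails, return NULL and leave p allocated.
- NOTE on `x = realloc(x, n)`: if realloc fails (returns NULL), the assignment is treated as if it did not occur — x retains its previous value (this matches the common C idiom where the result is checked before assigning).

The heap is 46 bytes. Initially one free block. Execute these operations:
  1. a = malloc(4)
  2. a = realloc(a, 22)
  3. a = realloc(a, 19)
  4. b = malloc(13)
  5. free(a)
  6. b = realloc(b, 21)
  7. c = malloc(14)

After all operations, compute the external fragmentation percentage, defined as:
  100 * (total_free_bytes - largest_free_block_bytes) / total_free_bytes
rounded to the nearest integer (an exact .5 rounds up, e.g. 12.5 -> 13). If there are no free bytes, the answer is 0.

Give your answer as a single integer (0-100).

Answer: 45

Derivation:
Op 1: a = malloc(4) -> a = 0; heap: [0-3 ALLOC][4-45 FREE]
Op 2: a = realloc(a, 22) -> a = 0; heap: [0-21 ALLOC][22-45 FREE]
Op 3: a = realloc(a, 19) -> a = 0; heap: [0-18 ALLOC][19-45 FREE]
Op 4: b = malloc(13) -> b = 19; heap: [0-18 ALLOC][19-31 ALLOC][32-45 FREE]
Op 5: free(a) -> (freed a); heap: [0-18 FREE][19-31 ALLOC][32-45 FREE]
Op 6: b = realloc(b, 21) -> b = 19; heap: [0-18 FREE][19-39 ALLOC][40-45 FREE]
Op 7: c = malloc(14) -> c = 0; heap: [0-13 ALLOC][14-18 FREE][19-39 ALLOC][40-45 FREE]
Free blocks: [5 6] total_free=11 largest=6 -> 100*(11-6)/11 = 500/11 ≈ 45.455 -> rounds to 45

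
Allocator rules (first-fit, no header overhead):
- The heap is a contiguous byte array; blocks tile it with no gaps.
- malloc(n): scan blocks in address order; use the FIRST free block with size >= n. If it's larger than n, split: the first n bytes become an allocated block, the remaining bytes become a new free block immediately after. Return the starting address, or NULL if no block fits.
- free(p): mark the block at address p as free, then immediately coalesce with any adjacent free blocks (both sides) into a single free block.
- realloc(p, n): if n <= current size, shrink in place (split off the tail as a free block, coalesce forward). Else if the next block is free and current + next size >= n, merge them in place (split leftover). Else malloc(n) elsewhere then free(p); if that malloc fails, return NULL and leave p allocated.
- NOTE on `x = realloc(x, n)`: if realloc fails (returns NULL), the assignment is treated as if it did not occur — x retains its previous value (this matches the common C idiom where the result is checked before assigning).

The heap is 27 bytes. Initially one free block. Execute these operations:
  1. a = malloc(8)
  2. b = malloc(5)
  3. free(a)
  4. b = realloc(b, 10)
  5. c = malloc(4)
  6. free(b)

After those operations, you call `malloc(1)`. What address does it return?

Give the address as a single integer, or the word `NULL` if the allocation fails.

Op 1: a = malloc(8) -> a = 0; heap: [0-7 ALLOC][8-26 FREE]
Op 2: b = malloc(5) -> b = 8; heap: [0-7 ALLOC][8-12 ALLOC][13-26 FREE]
Op 3: free(a) -> (freed a); heap: [0-7 FREE][8-12 ALLOC][13-26 FREE]
Op 4: b = realloc(b, 10) -> b = 8; heap: [0-7 FREE][8-17 ALLOC][18-26 FREE]
Op 5: c = malloc(4) -> c = 0; heap: [0-3 ALLOC][4-7 FREE][8-17 ALLOC][18-26 FREE]
Op 6: free(b) -> (freed b); heap: [0-3 ALLOC][4-26 FREE]
malloc(1): first-fit scan over [0-3 ALLOC][4-26 FREE] -> 4

Answer: 4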